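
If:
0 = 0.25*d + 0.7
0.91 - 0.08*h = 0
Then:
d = -2.80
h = 11.38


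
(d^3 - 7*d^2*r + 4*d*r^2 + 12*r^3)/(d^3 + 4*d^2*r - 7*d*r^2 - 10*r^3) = (d - 6*r)/(d + 5*r)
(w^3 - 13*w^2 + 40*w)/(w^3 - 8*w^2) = (w - 5)/w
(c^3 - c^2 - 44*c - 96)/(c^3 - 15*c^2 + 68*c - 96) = (c^2 + 7*c + 12)/(c^2 - 7*c + 12)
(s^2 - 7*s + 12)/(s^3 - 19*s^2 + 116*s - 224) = (s - 3)/(s^2 - 15*s + 56)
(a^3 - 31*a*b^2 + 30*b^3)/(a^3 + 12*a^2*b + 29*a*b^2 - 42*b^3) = (a - 5*b)/(a + 7*b)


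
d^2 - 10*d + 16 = (d - 8)*(d - 2)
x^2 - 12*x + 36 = (x - 6)^2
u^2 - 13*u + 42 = (u - 7)*(u - 6)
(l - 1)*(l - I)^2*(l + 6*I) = l^4 - l^3 + 4*I*l^3 + 11*l^2 - 4*I*l^2 - 11*l - 6*I*l + 6*I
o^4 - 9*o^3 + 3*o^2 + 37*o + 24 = (o - 8)*(o - 3)*(o + 1)^2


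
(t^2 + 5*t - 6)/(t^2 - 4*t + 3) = (t + 6)/(t - 3)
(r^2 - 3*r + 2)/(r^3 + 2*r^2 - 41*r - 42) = (r^2 - 3*r + 2)/(r^3 + 2*r^2 - 41*r - 42)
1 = 1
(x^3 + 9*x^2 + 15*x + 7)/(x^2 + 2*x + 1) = x + 7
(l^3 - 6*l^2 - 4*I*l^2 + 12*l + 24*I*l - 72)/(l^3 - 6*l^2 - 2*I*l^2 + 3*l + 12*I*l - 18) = (l^2 - 4*I*l + 12)/(l^2 - 2*I*l + 3)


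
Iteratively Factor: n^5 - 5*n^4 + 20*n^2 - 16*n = (n - 4)*(n^4 - n^3 - 4*n^2 + 4*n) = (n - 4)*(n - 1)*(n^3 - 4*n) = (n - 4)*(n - 1)*(n + 2)*(n^2 - 2*n) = (n - 4)*(n - 2)*(n - 1)*(n + 2)*(n)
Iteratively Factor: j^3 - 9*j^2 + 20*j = (j - 4)*(j^2 - 5*j) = j*(j - 4)*(j - 5)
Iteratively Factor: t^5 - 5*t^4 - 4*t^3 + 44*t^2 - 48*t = (t + 3)*(t^4 - 8*t^3 + 20*t^2 - 16*t) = (t - 2)*(t + 3)*(t^3 - 6*t^2 + 8*t) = t*(t - 2)*(t + 3)*(t^2 - 6*t + 8) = t*(t - 2)^2*(t + 3)*(t - 4)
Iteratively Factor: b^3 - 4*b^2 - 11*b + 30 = (b - 2)*(b^2 - 2*b - 15) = (b - 5)*(b - 2)*(b + 3)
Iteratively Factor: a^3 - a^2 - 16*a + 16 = (a + 4)*(a^2 - 5*a + 4) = (a - 4)*(a + 4)*(a - 1)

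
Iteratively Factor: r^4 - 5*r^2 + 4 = (r + 1)*(r^3 - r^2 - 4*r + 4) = (r - 1)*(r + 1)*(r^2 - 4) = (r - 1)*(r + 1)*(r + 2)*(r - 2)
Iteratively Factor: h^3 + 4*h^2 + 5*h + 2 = (h + 1)*(h^2 + 3*h + 2) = (h + 1)^2*(h + 2)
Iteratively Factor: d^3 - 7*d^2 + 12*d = (d)*(d^2 - 7*d + 12) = d*(d - 3)*(d - 4)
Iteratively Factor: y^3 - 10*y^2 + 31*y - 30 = (y - 5)*(y^2 - 5*y + 6) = (y - 5)*(y - 2)*(y - 3)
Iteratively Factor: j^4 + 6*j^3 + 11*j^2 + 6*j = (j + 2)*(j^3 + 4*j^2 + 3*j) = j*(j + 2)*(j^2 + 4*j + 3) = j*(j + 2)*(j + 3)*(j + 1)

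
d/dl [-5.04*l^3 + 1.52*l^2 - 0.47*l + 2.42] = -15.12*l^2 + 3.04*l - 0.47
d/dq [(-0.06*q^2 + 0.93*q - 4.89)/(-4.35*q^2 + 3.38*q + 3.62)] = (3.8427*q^2 - 42.9774*q + 19.8948)/(18.9225*q^4 - 29.406*q^3 - 20.0696*q^2 + 24.4712*q + 13.1044)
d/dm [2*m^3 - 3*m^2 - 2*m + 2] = 6*m^2 - 6*m - 2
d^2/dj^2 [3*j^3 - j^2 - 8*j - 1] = 18*j - 2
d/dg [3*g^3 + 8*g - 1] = 9*g^2 + 8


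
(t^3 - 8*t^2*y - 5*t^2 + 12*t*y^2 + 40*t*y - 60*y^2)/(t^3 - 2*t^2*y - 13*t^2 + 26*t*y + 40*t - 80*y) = (t - 6*y)/(t - 8)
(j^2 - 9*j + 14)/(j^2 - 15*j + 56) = (j - 2)/(j - 8)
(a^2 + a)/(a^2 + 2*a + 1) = a/(a + 1)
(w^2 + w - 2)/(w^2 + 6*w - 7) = (w + 2)/(w + 7)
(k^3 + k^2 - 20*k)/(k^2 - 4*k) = k + 5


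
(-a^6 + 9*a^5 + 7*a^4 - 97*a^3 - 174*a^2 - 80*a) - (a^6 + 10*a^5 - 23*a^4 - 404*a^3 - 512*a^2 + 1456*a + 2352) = -2*a^6 - a^5 + 30*a^4 + 307*a^3 + 338*a^2 - 1536*a - 2352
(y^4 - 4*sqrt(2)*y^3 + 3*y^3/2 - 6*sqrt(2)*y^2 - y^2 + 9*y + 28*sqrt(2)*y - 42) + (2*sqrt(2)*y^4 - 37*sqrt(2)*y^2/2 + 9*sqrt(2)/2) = y^4 + 2*sqrt(2)*y^4 - 4*sqrt(2)*y^3 + 3*y^3/2 - 49*sqrt(2)*y^2/2 - y^2 + 9*y + 28*sqrt(2)*y - 42 + 9*sqrt(2)/2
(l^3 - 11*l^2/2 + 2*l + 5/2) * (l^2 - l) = l^5 - 13*l^4/2 + 15*l^3/2 + l^2/2 - 5*l/2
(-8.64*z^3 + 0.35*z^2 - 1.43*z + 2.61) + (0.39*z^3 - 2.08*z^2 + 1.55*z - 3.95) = -8.25*z^3 - 1.73*z^2 + 0.12*z - 1.34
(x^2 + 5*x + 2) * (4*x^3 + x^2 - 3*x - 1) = 4*x^5 + 21*x^4 + 10*x^3 - 14*x^2 - 11*x - 2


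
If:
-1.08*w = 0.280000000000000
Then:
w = -0.26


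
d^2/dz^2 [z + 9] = 0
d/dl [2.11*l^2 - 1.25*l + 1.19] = 4.22*l - 1.25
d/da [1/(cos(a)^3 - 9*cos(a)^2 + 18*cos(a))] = 3*(sin(a) + 6*sin(a)/cos(a)^2 - 6*tan(a))/((cos(a) - 6)^2*(cos(a) - 3)^2)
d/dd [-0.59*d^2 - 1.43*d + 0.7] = -1.18*d - 1.43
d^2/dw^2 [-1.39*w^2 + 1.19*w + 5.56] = -2.78000000000000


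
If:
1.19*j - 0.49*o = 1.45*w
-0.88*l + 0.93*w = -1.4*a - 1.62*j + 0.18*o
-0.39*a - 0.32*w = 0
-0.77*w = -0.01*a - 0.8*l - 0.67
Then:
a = -0.82051282051282*w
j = 0.458289094158659*w - 0.623067632850242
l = 0.97275641025641*w - 0.8375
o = -1.84619587336979*w - 1.51316425120773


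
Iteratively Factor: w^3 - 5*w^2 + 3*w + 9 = (w - 3)*(w^2 - 2*w - 3) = (w - 3)*(w + 1)*(w - 3)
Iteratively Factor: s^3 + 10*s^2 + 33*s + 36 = (s + 3)*(s^2 + 7*s + 12) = (s + 3)*(s + 4)*(s + 3)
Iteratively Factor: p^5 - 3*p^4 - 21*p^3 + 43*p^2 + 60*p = (p - 3)*(p^4 - 21*p^2 - 20*p) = (p - 3)*(p + 1)*(p^3 - p^2 - 20*p) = (p - 5)*(p - 3)*(p + 1)*(p^2 + 4*p) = (p - 5)*(p - 3)*(p + 1)*(p + 4)*(p)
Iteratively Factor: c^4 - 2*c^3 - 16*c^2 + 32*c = (c - 2)*(c^3 - 16*c) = c*(c - 2)*(c^2 - 16) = c*(c - 4)*(c - 2)*(c + 4)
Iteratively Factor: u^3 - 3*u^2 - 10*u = (u - 5)*(u^2 + 2*u) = (u - 5)*(u + 2)*(u)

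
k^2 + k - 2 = (k - 1)*(k + 2)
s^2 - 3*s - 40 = (s - 8)*(s + 5)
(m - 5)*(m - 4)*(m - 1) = m^3 - 10*m^2 + 29*m - 20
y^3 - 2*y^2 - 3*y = y*(y - 3)*(y + 1)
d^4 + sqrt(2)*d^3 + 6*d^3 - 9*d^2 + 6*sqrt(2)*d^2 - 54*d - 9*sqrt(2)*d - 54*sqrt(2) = (d - 3)*(d + 3)*(d + 6)*(d + sqrt(2))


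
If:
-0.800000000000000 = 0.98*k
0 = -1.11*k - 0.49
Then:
No Solution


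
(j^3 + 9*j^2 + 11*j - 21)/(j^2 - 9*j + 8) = (j^2 + 10*j + 21)/(j - 8)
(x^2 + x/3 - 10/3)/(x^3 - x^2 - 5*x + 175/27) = 9*(x + 2)/(9*x^2 + 6*x - 35)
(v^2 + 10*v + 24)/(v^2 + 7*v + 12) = (v + 6)/(v + 3)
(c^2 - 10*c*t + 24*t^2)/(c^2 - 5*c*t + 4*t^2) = (-c + 6*t)/(-c + t)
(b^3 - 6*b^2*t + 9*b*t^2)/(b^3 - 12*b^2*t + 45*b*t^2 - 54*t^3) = b/(b - 6*t)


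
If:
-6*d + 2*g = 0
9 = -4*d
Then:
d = -9/4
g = -27/4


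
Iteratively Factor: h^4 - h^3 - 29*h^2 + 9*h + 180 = (h + 4)*(h^3 - 5*h^2 - 9*h + 45) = (h - 5)*(h + 4)*(h^2 - 9) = (h - 5)*(h - 3)*(h + 4)*(h + 3)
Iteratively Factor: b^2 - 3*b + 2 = (b - 1)*(b - 2)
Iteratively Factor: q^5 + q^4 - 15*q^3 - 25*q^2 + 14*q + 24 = (q - 4)*(q^4 + 5*q^3 + 5*q^2 - 5*q - 6) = (q - 4)*(q + 3)*(q^3 + 2*q^2 - q - 2) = (q - 4)*(q + 1)*(q + 3)*(q^2 + q - 2) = (q - 4)*(q + 1)*(q + 2)*(q + 3)*(q - 1)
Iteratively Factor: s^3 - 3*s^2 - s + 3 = (s - 1)*(s^2 - 2*s - 3) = (s - 1)*(s + 1)*(s - 3)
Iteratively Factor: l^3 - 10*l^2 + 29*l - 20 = (l - 4)*(l^2 - 6*l + 5) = (l - 4)*(l - 1)*(l - 5)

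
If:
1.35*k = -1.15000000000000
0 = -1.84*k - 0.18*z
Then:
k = -0.85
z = 8.71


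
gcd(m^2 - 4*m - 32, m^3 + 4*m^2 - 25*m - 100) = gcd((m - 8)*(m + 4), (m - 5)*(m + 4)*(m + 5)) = m + 4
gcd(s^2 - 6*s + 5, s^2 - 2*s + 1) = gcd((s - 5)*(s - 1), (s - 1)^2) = s - 1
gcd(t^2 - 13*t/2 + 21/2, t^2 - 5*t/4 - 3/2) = 1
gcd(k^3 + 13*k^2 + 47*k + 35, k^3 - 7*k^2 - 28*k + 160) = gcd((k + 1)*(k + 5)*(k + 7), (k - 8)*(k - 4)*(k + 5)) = k + 5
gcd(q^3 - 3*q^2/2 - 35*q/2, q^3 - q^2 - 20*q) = q^2 - 5*q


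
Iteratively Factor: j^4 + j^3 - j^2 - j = (j - 1)*(j^3 + 2*j^2 + j) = (j - 1)*(j + 1)*(j^2 + j) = j*(j - 1)*(j + 1)*(j + 1)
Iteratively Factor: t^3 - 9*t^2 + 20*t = (t)*(t^2 - 9*t + 20) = t*(t - 5)*(t - 4)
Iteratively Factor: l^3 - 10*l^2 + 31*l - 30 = (l - 5)*(l^2 - 5*l + 6) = (l - 5)*(l - 2)*(l - 3)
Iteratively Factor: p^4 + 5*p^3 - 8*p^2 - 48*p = (p + 4)*(p^3 + p^2 - 12*p) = (p + 4)^2*(p^2 - 3*p) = p*(p + 4)^2*(p - 3)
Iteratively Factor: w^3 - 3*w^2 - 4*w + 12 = (w - 2)*(w^2 - w - 6) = (w - 2)*(w + 2)*(w - 3)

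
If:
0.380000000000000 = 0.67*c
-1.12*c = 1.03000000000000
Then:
No Solution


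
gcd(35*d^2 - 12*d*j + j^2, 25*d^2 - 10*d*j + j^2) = 5*d - j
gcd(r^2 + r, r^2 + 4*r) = r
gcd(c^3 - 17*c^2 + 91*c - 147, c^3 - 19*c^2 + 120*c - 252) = c - 7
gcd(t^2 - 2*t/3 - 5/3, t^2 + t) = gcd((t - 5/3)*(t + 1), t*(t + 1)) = t + 1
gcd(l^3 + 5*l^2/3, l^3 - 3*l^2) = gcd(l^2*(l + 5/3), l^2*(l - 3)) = l^2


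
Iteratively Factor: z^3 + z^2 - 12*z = (z - 3)*(z^2 + 4*z) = z*(z - 3)*(z + 4)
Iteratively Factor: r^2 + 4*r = (r)*(r + 4)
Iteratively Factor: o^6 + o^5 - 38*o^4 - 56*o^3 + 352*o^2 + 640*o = (o + 4)*(o^5 - 3*o^4 - 26*o^3 + 48*o^2 + 160*o) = (o + 2)*(o + 4)*(o^4 - 5*o^3 - 16*o^2 + 80*o) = (o + 2)*(o + 4)^2*(o^3 - 9*o^2 + 20*o) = (o - 5)*(o + 2)*(o + 4)^2*(o^2 - 4*o) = (o - 5)*(o - 4)*(o + 2)*(o + 4)^2*(o)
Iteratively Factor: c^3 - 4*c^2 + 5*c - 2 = (c - 2)*(c^2 - 2*c + 1) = (c - 2)*(c - 1)*(c - 1)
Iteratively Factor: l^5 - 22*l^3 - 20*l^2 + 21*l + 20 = (l + 1)*(l^4 - l^3 - 21*l^2 + l + 20) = (l - 1)*(l + 1)*(l^3 - 21*l - 20) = (l - 5)*(l - 1)*(l + 1)*(l^2 + 5*l + 4) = (l - 5)*(l - 1)*(l + 1)^2*(l + 4)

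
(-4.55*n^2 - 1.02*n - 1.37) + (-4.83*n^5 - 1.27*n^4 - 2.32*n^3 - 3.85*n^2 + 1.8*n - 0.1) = -4.83*n^5 - 1.27*n^4 - 2.32*n^3 - 8.4*n^2 + 0.78*n - 1.47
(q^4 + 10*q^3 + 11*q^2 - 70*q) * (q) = q^5 + 10*q^4 + 11*q^3 - 70*q^2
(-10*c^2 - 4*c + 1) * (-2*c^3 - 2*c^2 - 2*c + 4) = 20*c^5 + 28*c^4 + 26*c^3 - 34*c^2 - 18*c + 4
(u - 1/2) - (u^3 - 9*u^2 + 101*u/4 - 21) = -u^3 + 9*u^2 - 97*u/4 + 41/2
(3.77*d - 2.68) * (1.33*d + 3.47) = 5.0141*d^2 + 9.5175*d - 9.2996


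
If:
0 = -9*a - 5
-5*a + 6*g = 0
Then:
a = -5/9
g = -25/54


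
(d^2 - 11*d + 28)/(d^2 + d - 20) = (d - 7)/(d + 5)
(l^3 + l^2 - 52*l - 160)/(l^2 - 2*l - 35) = (l^2 - 4*l - 32)/(l - 7)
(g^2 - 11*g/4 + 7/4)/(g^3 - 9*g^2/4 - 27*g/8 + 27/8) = 2*(4*g^2 - 11*g + 7)/(8*g^3 - 18*g^2 - 27*g + 27)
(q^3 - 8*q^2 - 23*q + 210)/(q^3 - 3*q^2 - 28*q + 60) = (q - 7)/(q - 2)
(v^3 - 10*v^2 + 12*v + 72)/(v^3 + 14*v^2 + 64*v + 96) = (v^3 - 10*v^2 + 12*v + 72)/(v^3 + 14*v^2 + 64*v + 96)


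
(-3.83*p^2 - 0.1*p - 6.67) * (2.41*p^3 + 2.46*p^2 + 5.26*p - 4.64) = -9.2303*p^5 - 9.6628*p^4 - 36.4665*p^3 + 0.837*p^2 - 34.6202*p + 30.9488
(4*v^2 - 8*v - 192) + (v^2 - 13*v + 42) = 5*v^2 - 21*v - 150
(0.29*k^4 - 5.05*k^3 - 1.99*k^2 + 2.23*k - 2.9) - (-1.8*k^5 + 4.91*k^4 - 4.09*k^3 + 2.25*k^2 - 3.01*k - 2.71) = 1.8*k^5 - 4.62*k^4 - 0.96*k^3 - 4.24*k^2 + 5.24*k - 0.19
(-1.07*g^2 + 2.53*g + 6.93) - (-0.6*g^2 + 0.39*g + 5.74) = -0.47*g^2 + 2.14*g + 1.19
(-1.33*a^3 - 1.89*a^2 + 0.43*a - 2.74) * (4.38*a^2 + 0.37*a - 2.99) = -5.8254*a^5 - 8.7703*a^4 + 5.1608*a^3 - 6.191*a^2 - 2.2995*a + 8.1926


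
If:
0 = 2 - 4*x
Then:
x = 1/2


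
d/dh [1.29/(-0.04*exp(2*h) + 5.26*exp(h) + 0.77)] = (0.1032*exp(h) - 6.7854)*exp(h)/(-0.04*exp(2*h) + 5.26*exp(h) + 0.77)^2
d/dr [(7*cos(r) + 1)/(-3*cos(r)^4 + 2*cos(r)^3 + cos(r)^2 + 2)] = (-63*(1 - cos(2*r))^2/4 + 14*cos(r) - 113*cos(2*r)/2 + 4*cos(3*r) - 15/2)*sin(r)/(-3*cos(r)^4 + 2*cos(r)^3 + cos(r)^2 + 2)^2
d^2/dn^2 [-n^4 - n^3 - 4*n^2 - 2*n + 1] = -12*n^2 - 6*n - 8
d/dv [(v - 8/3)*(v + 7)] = 2*v + 13/3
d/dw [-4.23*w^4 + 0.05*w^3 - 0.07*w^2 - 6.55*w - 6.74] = -16.92*w^3 + 0.15*w^2 - 0.14*w - 6.55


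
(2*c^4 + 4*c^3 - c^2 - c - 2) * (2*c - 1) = 4*c^5 + 6*c^4 - 6*c^3 - c^2 - 3*c + 2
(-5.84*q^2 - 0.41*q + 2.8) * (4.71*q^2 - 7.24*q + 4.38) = -27.5064*q^4 + 40.3505*q^3 - 9.4228*q^2 - 22.0678*q + 12.264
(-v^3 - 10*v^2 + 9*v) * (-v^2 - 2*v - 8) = v^5 + 12*v^4 + 19*v^3 + 62*v^2 - 72*v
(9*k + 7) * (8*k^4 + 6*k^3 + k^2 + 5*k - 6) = 72*k^5 + 110*k^4 + 51*k^3 + 52*k^2 - 19*k - 42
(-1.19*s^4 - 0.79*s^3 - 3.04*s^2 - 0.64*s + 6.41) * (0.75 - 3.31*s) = 3.9389*s^5 + 1.7224*s^4 + 9.4699*s^3 - 0.1616*s^2 - 21.6971*s + 4.8075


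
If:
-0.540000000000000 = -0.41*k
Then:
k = 1.32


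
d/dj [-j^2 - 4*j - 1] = -2*j - 4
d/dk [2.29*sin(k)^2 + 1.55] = 2.29*sin(2*k)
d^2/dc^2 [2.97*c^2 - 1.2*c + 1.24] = 5.94000000000000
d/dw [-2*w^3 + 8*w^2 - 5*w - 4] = -6*w^2 + 16*w - 5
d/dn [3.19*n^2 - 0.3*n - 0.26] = 6.38*n - 0.3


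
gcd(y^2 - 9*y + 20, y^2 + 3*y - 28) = y - 4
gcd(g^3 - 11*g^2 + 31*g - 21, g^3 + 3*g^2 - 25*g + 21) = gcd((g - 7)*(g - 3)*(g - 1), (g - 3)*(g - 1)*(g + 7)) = g^2 - 4*g + 3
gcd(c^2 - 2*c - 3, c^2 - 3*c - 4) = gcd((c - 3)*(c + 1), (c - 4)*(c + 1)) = c + 1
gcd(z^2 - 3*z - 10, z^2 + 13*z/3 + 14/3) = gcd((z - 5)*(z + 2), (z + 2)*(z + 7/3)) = z + 2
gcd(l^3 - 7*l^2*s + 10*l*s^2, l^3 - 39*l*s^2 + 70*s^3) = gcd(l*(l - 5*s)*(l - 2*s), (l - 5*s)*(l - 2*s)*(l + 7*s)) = l^2 - 7*l*s + 10*s^2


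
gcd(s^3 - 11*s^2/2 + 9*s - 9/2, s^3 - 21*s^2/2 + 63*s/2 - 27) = s^2 - 9*s/2 + 9/2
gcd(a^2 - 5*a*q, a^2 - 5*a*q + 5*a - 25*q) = -a + 5*q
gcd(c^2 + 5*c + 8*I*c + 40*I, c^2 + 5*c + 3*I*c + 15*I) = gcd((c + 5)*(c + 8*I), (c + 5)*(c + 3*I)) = c + 5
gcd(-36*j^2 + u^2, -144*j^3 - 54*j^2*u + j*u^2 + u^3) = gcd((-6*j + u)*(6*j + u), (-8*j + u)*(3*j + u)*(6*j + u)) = 6*j + u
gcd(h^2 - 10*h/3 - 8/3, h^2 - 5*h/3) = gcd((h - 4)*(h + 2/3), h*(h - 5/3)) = 1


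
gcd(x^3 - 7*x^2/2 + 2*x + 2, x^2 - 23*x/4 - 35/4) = 1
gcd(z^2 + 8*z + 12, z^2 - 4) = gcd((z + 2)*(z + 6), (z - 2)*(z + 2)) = z + 2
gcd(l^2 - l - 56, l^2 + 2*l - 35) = l + 7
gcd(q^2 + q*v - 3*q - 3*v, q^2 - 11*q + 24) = q - 3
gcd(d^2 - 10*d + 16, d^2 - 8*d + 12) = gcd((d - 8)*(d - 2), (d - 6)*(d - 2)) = d - 2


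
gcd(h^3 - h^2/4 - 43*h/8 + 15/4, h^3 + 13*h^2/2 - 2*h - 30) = h^2 + h/2 - 5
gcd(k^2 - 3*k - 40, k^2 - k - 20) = 1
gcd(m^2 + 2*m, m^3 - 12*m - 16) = m + 2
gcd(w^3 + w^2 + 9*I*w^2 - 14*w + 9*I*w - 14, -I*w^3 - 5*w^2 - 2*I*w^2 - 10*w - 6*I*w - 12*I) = 1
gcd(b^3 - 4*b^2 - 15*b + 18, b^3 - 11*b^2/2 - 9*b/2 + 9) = b^2 - 7*b + 6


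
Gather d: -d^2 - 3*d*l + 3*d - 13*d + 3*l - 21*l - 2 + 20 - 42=-d^2 + d*(-3*l - 10) - 18*l - 24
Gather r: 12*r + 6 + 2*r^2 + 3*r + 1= 2*r^2 + 15*r + 7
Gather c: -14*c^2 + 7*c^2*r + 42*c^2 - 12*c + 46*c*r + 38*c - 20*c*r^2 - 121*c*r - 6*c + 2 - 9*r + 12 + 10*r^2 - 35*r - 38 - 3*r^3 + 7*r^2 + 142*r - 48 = c^2*(7*r + 28) + c*(-20*r^2 - 75*r + 20) - 3*r^3 + 17*r^2 + 98*r - 72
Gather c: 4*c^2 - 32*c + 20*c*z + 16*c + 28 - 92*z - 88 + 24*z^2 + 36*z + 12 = 4*c^2 + c*(20*z - 16) + 24*z^2 - 56*z - 48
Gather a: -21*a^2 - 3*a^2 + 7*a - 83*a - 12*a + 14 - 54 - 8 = -24*a^2 - 88*a - 48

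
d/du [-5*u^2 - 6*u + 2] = -10*u - 6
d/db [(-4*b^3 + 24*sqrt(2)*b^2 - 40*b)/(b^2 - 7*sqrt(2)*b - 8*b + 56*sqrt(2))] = 4*(-b*(-2*b + 8 + 7*sqrt(2))*(b^2 - 6*sqrt(2)*b + 10) + (-3*b^2 + 12*sqrt(2)*b - 10)*(b^2 - 7*sqrt(2)*b - 8*b + 56*sqrt(2)))/(b^2 - 7*sqrt(2)*b - 8*b + 56*sqrt(2))^2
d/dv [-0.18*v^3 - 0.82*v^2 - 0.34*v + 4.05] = -0.54*v^2 - 1.64*v - 0.34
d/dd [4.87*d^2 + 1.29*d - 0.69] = 9.74*d + 1.29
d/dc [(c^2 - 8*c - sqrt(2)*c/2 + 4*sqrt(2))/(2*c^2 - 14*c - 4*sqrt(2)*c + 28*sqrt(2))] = (-3*sqrt(2)*c^2 + 2*c^2 + 40*sqrt(2)*c - 168*sqrt(2) + 4)/(4*(c^4 - 14*c^3 - 4*sqrt(2)*c^3 + 57*c^2 + 56*sqrt(2)*c^2 - 196*sqrt(2)*c - 112*c + 392))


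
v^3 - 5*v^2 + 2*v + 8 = (v - 4)*(v - 2)*(v + 1)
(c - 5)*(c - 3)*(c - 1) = c^3 - 9*c^2 + 23*c - 15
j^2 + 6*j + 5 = (j + 1)*(j + 5)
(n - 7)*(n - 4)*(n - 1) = n^3 - 12*n^2 + 39*n - 28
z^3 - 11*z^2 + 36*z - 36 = (z - 6)*(z - 3)*(z - 2)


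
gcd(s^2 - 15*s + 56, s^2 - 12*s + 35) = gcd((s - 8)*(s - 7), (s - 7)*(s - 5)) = s - 7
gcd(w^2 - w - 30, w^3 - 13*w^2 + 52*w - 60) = w - 6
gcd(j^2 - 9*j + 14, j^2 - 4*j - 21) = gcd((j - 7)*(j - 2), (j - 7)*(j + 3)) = j - 7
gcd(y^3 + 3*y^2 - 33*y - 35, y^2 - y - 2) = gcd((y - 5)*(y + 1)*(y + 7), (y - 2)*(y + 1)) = y + 1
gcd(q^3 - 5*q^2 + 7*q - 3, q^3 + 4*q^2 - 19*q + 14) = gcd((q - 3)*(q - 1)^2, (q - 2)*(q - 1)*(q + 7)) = q - 1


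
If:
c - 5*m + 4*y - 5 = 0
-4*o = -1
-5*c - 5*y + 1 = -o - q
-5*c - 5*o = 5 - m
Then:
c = y/6 - 145/96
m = 5*y/6 - 125/96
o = 1/4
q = 35*y/6 - 845/96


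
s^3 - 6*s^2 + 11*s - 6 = (s - 3)*(s - 2)*(s - 1)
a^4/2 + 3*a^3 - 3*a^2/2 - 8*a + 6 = (a/2 + 1)*(a - 1)^2*(a + 6)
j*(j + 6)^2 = j^3 + 12*j^2 + 36*j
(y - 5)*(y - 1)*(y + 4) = y^3 - 2*y^2 - 19*y + 20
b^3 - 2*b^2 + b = b*(b - 1)^2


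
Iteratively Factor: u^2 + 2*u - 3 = (u + 3)*(u - 1)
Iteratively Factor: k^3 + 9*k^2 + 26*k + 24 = (k + 2)*(k^2 + 7*k + 12) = (k + 2)*(k + 3)*(k + 4)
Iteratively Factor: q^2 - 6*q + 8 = (q - 4)*(q - 2)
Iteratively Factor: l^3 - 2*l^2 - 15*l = (l - 5)*(l^2 + 3*l) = l*(l - 5)*(l + 3)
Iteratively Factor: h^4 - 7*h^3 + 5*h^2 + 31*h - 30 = (h - 3)*(h^3 - 4*h^2 - 7*h + 10) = (h - 3)*(h - 1)*(h^2 - 3*h - 10) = (h - 3)*(h - 1)*(h + 2)*(h - 5)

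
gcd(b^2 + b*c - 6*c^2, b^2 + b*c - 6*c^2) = b^2 + b*c - 6*c^2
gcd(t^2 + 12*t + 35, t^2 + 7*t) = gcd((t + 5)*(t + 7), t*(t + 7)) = t + 7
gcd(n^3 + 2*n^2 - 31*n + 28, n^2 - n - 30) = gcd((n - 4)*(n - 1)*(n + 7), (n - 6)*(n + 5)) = 1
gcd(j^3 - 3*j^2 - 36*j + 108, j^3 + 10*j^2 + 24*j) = j + 6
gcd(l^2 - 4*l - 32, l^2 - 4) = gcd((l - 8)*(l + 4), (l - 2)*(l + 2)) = 1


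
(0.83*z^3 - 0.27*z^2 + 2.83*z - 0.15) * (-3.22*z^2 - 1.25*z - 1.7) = -2.6726*z^5 - 0.1681*z^4 - 10.1861*z^3 - 2.5955*z^2 - 4.6235*z + 0.255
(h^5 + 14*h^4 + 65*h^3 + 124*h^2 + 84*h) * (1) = h^5 + 14*h^4 + 65*h^3 + 124*h^2 + 84*h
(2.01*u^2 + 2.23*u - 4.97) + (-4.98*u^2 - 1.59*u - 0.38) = -2.97*u^2 + 0.64*u - 5.35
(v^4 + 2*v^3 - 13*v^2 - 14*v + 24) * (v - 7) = v^5 - 5*v^4 - 27*v^3 + 77*v^2 + 122*v - 168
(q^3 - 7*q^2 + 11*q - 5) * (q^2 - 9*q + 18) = q^5 - 16*q^4 + 92*q^3 - 230*q^2 + 243*q - 90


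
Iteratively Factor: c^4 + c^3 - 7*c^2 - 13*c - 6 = (c + 2)*(c^3 - c^2 - 5*c - 3) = (c + 1)*(c + 2)*(c^2 - 2*c - 3) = (c - 3)*(c + 1)*(c + 2)*(c + 1)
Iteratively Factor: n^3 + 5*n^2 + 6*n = (n + 2)*(n^2 + 3*n) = (n + 2)*(n + 3)*(n)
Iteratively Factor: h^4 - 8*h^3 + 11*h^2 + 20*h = (h - 4)*(h^3 - 4*h^2 - 5*h) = (h - 4)*(h + 1)*(h^2 - 5*h) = (h - 5)*(h - 4)*(h + 1)*(h)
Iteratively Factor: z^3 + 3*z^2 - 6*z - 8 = (z - 2)*(z^2 + 5*z + 4) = (z - 2)*(z + 1)*(z + 4)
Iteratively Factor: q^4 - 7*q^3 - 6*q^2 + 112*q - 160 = (q + 4)*(q^3 - 11*q^2 + 38*q - 40) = (q - 2)*(q + 4)*(q^2 - 9*q + 20) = (q - 4)*(q - 2)*(q + 4)*(q - 5)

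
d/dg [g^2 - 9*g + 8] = 2*g - 9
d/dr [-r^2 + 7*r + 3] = 7 - 2*r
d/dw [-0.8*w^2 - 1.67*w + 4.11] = -1.6*w - 1.67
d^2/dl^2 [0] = 0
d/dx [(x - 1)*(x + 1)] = 2*x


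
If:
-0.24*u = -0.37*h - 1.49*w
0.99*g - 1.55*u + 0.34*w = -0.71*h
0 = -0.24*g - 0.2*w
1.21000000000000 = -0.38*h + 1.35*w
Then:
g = -0.28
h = -2.00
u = -1.02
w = 0.33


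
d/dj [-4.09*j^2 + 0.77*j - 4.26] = 0.77 - 8.18*j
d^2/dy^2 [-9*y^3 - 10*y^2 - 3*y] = -54*y - 20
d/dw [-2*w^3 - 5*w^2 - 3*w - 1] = -6*w^2 - 10*w - 3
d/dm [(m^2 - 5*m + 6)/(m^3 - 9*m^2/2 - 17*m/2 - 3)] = 4*(-m^4 + 10*m^3 - 49*m^2 + 48*m + 66)/(4*m^6 - 36*m^5 + 13*m^4 + 282*m^3 + 397*m^2 + 204*m + 36)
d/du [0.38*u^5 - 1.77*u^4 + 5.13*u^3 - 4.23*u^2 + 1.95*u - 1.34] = 1.9*u^4 - 7.08*u^3 + 15.39*u^2 - 8.46*u + 1.95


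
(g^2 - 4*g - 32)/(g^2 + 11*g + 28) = (g - 8)/(g + 7)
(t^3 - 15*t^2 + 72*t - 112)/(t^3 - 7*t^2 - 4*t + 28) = (t^2 - 8*t + 16)/(t^2 - 4)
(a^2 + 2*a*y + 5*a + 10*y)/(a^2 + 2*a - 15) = (a + 2*y)/(a - 3)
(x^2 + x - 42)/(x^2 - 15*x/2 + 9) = 2*(x + 7)/(2*x - 3)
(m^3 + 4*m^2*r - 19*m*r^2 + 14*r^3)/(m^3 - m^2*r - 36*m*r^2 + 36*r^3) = (-m^2 - 5*m*r + 14*r^2)/(-m^2 + 36*r^2)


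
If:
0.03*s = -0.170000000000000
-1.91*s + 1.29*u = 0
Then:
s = -5.67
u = -8.39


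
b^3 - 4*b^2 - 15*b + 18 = (b - 6)*(b - 1)*(b + 3)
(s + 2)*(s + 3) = s^2 + 5*s + 6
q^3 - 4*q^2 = q^2*(q - 4)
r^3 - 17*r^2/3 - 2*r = r*(r - 6)*(r + 1/3)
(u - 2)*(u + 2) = u^2 - 4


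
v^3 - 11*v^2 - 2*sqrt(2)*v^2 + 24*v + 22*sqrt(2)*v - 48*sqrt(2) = (v - 8)*(v - 3)*(v - 2*sqrt(2))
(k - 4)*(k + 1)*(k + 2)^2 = k^4 + k^3 - 12*k^2 - 28*k - 16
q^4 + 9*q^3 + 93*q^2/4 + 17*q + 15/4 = (q + 1/2)^2*(q + 3)*(q + 5)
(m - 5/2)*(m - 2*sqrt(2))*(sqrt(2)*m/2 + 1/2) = sqrt(2)*m^3/2 - 5*sqrt(2)*m^2/4 - 3*m^2/2 - sqrt(2)*m + 15*m/4 + 5*sqrt(2)/2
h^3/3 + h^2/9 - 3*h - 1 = (h/3 + 1)*(h - 3)*(h + 1/3)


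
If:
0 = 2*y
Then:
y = 0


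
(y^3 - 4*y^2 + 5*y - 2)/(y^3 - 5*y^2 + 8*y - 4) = (y - 1)/(y - 2)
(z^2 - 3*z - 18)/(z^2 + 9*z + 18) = (z - 6)/(z + 6)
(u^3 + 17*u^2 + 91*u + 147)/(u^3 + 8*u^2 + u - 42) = (u + 7)/(u - 2)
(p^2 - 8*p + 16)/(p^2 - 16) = (p - 4)/(p + 4)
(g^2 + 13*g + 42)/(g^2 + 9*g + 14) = (g + 6)/(g + 2)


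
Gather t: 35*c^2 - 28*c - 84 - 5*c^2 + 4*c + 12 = 30*c^2 - 24*c - 72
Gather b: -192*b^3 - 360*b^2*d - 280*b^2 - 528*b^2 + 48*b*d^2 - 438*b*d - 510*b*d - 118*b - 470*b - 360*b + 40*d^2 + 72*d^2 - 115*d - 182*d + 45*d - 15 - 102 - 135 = -192*b^3 + b^2*(-360*d - 808) + b*(48*d^2 - 948*d - 948) + 112*d^2 - 252*d - 252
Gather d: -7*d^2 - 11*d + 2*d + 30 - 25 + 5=-7*d^2 - 9*d + 10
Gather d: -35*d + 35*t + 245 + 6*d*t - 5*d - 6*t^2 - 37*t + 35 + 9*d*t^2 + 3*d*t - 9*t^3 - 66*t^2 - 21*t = d*(9*t^2 + 9*t - 40) - 9*t^3 - 72*t^2 - 23*t + 280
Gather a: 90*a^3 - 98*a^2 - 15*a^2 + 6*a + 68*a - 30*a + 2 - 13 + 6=90*a^3 - 113*a^2 + 44*a - 5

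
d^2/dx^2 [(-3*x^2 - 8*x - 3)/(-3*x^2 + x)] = 6*(27*x^3 + 27*x^2 - 9*x + 1)/(x^3*(27*x^3 - 27*x^2 + 9*x - 1))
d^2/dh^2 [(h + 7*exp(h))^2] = 14*h*exp(h) + 196*exp(2*h) + 28*exp(h) + 2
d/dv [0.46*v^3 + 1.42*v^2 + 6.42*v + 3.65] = 1.38*v^2 + 2.84*v + 6.42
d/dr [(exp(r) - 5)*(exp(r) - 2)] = (2*exp(r) - 7)*exp(r)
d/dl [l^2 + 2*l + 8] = 2*l + 2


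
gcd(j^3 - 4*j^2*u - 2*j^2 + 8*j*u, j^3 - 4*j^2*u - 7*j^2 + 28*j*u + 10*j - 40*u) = -j^2 + 4*j*u + 2*j - 8*u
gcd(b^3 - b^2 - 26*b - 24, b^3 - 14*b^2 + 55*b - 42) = b - 6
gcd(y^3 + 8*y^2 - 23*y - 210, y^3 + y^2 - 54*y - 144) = y + 6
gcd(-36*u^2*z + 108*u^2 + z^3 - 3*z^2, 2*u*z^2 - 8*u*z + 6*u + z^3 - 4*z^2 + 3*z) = z - 3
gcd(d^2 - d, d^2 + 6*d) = d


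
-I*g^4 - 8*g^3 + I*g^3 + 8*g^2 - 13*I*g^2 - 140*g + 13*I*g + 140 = (g - 7*I)*(g - 5*I)*(g + 4*I)*(-I*g + I)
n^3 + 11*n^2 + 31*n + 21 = (n + 1)*(n + 3)*(n + 7)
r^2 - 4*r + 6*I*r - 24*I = (r - 4)*(r + 6*I)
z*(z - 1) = z^2 - z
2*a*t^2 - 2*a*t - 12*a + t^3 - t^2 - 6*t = (2*a + t)*(t - 3)*(t + 2)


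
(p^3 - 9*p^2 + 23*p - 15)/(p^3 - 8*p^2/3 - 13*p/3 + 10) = 3*(p^2 - 6*p + 5)/(3*p^2 + p - 10)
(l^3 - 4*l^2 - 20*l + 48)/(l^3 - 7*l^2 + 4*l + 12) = (l + 4)/(l + 1)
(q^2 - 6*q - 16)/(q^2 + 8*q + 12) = (q - 8)/(q + 6)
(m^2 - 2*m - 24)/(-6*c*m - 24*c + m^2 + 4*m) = (6 - m)/(6*c - m)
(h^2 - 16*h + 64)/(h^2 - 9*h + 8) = (h - 8)/(h - 1)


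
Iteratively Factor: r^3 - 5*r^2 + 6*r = (r)*(r^2 - 5*r + 6) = r*(r - 3)*(r - 2)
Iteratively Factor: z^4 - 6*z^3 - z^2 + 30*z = (z + 2)*(z^3 - 8*z^2 + 15*z) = (z - 3)*(z + 2)*(z^2 - 5*z) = z*(z - 3)*(z + 2)*(z - 5)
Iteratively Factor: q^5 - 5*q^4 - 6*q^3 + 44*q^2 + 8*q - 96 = (q - 2)*(q^4 - 3*q^3 - 12*q^2 + 20*q + 48) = (q - 2)*(q + 2)*(q^3 - 5*q^2 - 2*q + 24) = (q - 2)*(q + 2)^2*(q^2 - 7*q + 12) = (q - 3)*(q - 2)*(q + 2)^2*(q - 4)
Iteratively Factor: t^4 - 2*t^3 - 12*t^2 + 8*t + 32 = (t - 4)*(t^3 + 2*t^2 - 4*t - 8) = (t - 4)*(t + 2)*(t^2 - 4) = (t - 4)*(t + 2)^2*(t - 2)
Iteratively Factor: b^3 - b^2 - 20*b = (b)*(b^2 - b - 20) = b*(b - 5)*(b + 4)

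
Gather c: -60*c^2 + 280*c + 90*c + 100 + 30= -60*c^2 + 370*c + 130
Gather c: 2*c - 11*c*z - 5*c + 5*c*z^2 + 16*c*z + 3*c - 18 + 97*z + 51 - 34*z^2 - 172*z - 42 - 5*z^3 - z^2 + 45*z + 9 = c*(5*z^2 + 5*z) - 5*z^3 - 35*z^2 - 30*z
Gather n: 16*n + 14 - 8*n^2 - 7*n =-8*n^2 + 9*n + 14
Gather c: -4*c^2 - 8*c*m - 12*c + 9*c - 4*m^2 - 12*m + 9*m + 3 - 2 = -4*c^2 + c*(-8*m - 3) - 4*m^2 - 3*m + 1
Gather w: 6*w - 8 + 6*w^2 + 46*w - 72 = 6*w^2 + 52*w - 80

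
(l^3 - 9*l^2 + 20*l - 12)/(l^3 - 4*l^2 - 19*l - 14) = (-l^3 + 9*l^2 - 20*l + 12)/(-l^3 + 4*l^2 + 19*l + 14)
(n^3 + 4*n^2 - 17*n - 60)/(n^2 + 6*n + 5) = (n^2 - n - 12)/(n + 1)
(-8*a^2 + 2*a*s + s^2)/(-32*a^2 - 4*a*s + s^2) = (-2*a + s)/(-8*a + s)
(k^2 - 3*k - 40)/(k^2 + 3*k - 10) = (k - 8)/(k - 2)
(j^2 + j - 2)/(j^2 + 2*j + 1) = (j^2 + j - 2)/(j^2 + 2*j + 1)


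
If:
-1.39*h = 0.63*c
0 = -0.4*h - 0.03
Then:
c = 0.17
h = -0.08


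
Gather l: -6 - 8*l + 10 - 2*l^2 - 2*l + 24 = -2*l^2 - 10*l + 28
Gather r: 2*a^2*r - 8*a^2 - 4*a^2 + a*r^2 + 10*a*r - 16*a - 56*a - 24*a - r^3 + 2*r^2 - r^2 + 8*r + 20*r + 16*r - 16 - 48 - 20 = -12*a^2 - 96*a - r^3 + r^2*(a + 1) + r*(2*a^2 + 10*a + 44) - 84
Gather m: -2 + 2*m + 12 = 2*m + 10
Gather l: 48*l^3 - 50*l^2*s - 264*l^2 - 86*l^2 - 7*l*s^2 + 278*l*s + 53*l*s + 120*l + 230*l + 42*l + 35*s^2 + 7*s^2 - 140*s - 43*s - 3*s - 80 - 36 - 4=48*l^3 + l^2*(-50*s - 350) + l*(-7*s^2 + 331*s + 392) + 42*s^2 - 186*s - 120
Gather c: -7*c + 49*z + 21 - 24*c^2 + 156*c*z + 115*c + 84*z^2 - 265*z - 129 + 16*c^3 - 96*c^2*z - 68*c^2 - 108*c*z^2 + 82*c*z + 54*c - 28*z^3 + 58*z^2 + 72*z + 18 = 16*c^3 + c^2*(-96*z - 92) + c*(-108*z^2 + 238*z + 162) - 28*z^3 + 142*z^2 - 144*z - 90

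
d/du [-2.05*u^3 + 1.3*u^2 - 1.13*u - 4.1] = -6.15*u^2 + 2.6*u - 1.13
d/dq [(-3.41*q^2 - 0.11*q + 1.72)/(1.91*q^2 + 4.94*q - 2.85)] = (-16.6353*q^2 + 12.8666*q - 8.1833)/(3.6481*q^4 + 18.8708*q^3 + 13.5166*q^2 - 28.158*q + 8.1225)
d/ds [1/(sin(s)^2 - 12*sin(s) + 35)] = 2*(6 - sin(s))*cos(s)/(sin(s)^2 - 12*sin(s) + 35)^2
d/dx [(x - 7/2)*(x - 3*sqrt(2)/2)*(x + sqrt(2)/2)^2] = 4*x^3 - 21*x^2/2 - 3*sqrt(2)*x^2/2 - 5*x + 7*sqrt(2)*x/2 - 3*sqrt(2)/4 + 35/4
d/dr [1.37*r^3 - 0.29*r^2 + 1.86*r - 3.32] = 4.11*r^2 - 0.58*r + 1.86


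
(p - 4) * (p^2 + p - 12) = p^3 - 3*p^2 - 16*p + 48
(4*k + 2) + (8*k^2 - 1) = 8*k^2 + 4*k + 1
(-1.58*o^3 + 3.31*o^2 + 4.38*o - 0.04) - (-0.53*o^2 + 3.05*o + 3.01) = -1.58*o^3 + 3.84*o^2 + 1.33*o - 3.05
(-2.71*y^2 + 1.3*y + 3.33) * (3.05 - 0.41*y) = 1.1111*y^3 - 8.7985*y^2 + 2.5997*y + 10.1565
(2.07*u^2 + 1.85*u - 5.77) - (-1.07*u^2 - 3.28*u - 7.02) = 3.14*u^2 + 5.13*u + 1.25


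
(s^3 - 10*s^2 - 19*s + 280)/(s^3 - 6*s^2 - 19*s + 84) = (s^2 - 3*s - 40)/(s^2 + s - 12)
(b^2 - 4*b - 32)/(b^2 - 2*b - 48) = (b + 4)/(b + 6)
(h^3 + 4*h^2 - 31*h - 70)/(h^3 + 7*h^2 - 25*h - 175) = (h + 2)/(h + 5)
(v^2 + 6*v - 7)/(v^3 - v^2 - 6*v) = (-v^2 - 6*v + 7)/(v*(-v^2 + v + 6))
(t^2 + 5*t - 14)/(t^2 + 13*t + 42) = (t - 2)/(t + 6)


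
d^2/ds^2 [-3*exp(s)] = -3*exp(s)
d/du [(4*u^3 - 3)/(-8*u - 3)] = 4*(8*u^3 - 3*u^2*(8*u + 3) - 6)/(8*u + 3)^2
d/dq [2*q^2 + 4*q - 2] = 4*q + 4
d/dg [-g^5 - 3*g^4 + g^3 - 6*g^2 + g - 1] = -5*g^4 - 12*g^3 + 3*g^2 - 12*g + 1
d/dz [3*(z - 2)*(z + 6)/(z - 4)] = 3*(z^2 - 8*z - 4)/(z^2 - 8*z + 16)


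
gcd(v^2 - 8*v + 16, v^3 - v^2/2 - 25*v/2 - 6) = v - 4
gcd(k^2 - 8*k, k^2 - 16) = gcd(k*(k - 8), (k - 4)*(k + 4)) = 1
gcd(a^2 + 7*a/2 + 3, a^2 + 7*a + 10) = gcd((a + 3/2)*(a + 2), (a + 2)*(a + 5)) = a + 2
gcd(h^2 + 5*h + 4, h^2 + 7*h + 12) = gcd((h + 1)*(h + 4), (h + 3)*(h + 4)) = h + 4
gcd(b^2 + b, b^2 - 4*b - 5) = b + 1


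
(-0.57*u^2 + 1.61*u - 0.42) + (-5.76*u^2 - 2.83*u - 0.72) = -6.33*u^2 - 1.22*u - 1.14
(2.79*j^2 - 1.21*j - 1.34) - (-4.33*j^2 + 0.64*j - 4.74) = 7.12*j^2 - 1.85*j + 3.4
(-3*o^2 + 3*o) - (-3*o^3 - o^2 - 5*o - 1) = 3*o^3 - 2*o^2 + 8*o + 1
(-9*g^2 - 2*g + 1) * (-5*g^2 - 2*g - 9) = 45*g^4 + 28*g^3 + 80*g^2 + 16*g - 9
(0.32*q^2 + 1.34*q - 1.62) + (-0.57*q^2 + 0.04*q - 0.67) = -0.25*q^2 + 1.38*q - 2.29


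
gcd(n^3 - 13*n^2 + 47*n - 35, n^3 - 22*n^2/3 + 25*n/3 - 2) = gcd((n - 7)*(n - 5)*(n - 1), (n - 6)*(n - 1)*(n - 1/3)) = n - 1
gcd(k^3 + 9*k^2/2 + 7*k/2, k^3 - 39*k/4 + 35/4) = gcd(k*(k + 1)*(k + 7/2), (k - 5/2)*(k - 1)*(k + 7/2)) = k + 7/2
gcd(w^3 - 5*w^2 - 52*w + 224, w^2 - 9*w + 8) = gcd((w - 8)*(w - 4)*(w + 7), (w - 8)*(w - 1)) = w - 8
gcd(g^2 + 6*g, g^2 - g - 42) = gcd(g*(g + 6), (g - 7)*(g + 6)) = g + 6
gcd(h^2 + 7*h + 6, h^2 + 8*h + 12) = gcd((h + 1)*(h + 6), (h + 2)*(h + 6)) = h + 6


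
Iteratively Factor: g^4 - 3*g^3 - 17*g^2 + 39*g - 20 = (g - 5)*(g^3 + 2*g^2 - 7*g + 4) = (g - 5)*(g - 1)*(g^2 + 3*g - 4) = (g - 5)*(g - 1)*(g + 4)*(g - 1)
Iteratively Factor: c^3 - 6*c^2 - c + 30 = (c - 5)*(c^2 - c - 6) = (c - 5)*(c - 3)*(c + 2)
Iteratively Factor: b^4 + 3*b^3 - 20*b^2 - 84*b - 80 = (b + 2)*(b^3 + b^2 - 22*b - 40) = (b - 5)*(b + 2)*(b^2 + 6*b + 8) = (b - 5)*(b + 2)*(b + 4)*(b + 2)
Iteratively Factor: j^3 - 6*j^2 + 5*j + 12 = (j - 3)*(j^2 - 3*j - 4) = (j - 3)*(j + 1)*(j - 4)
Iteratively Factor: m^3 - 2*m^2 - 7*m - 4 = (m - 4)*(m^2 + 2*m + 1) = (m - 4)*(m + 1)*(m + 1)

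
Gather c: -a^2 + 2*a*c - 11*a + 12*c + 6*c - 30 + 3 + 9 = -a^2 - 11*a + c*(2*a + 18) - 18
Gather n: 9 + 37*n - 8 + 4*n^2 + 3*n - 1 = 4*n^2 + 40*n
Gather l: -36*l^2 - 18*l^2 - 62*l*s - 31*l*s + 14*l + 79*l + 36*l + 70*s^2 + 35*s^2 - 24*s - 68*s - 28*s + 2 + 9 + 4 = -54*l^2 + l*(129 - 93*s) + 105*s^2 - 120*s + 15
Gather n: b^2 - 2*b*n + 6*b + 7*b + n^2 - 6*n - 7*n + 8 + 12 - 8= b^2 + 13*b + n^2 + n*(-2*b - 13) + 12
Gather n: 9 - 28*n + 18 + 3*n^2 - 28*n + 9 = 3*n^2 - 56*n + 36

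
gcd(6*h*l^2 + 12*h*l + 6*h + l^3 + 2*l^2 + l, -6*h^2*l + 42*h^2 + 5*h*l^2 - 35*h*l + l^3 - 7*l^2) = 6*h + l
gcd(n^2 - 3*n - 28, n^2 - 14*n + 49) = n - 7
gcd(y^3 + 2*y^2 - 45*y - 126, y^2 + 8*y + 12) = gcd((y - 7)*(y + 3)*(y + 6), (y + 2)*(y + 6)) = y + 6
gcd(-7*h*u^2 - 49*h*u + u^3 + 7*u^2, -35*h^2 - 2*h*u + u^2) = -7*h + u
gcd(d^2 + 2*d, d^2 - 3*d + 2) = 1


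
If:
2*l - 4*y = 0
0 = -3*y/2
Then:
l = 0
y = 0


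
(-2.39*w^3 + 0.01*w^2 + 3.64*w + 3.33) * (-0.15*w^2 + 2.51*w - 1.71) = 0.3585*w^5 - 6.0004*w^4 + 3.566*w^3 + 8.6198*w^2 + 2.1339*w - 5.6943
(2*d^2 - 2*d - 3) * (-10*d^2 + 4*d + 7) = -20*d^4 + 28*d^3 + 36*d^2 - 26*d - 21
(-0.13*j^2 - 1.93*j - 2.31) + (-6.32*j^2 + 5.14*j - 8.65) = -6.45*j^2 + 3.21*j - 10.96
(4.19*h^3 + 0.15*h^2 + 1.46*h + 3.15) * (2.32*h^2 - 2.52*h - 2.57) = 9.7208*h^5 - 10.2108*h^4 - 7.7591*h^3 + 3.2433*h^2 - 11.6902*h - 8.0955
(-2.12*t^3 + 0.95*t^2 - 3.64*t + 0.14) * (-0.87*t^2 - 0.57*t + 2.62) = 1.8444*t^5 + 0.3819*t^4 - 2.9291*t^3 + 4.442*t^2 - 9.6166*t + 0.3668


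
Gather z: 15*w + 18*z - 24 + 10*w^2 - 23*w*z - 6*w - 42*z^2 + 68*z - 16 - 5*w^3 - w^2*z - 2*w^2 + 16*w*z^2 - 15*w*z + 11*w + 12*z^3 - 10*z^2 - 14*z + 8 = -5*w^3 + 8*w^2 + 20*w + 12*z^3 + z^2*(16*w - 52) + z*(-w^2 - 38*w + 72) - 32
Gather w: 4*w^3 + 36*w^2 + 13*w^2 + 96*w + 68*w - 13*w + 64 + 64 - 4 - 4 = 4*w^3 + 49*w^2 + 151*w + 120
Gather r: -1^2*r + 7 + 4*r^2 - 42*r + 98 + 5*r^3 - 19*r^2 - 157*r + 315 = 5*r^3 - 15*r^2 - 200*r + 420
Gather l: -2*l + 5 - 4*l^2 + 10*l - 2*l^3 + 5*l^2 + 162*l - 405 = -2*l^3 + l^2 + 170*l - 400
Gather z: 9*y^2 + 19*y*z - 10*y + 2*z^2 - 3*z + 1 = 9*y^2 - 10*y + 2*z^2 + z*(19*y - 3) + 1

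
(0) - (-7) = 7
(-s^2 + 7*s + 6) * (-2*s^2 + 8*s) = 2*s^4 - 22*s^3 + 44*s^2 + 48*s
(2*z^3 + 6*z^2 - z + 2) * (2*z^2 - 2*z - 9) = 4*z^5 + 8*z^4 - 32*z^3 - 48*z^2 + 5*z - 18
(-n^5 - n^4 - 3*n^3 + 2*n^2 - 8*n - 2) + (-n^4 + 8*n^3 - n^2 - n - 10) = -n^5 - 2*n^4 + 5*n^3 + n^2 - 9*n - 12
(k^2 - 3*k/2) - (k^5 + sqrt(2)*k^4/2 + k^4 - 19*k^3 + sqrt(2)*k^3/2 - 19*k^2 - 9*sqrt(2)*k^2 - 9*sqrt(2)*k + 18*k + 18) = -k^5 - k^4 - sqrt(2)*k^4/2 - sqrt(2)*k^3/2 + 19*k^3 + 9*sqrt(2)*k^2 + 20*k^2 - 39*k/2 + 9*sqrt(2)*k - 18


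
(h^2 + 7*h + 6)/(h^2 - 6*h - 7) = (h + 6)/(h - 7)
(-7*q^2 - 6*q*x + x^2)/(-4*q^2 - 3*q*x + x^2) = (-7*q + x)/(-4*q + x)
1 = 1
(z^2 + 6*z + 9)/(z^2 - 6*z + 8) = (z^2 + 6*z + 9)/(z^2 - 6*z + 8)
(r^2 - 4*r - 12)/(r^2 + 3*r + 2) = (r - 6)/(r + 1)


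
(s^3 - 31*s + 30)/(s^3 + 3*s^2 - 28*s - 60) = (s - 1)/(s + 2)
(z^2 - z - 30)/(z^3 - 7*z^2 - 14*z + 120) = (z + 5)/(z^2 - z - 20)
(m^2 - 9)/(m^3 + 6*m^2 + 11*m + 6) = (m - 3)/(m^2 + 3*m + 2)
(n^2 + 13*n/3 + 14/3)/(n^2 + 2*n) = (n + 7/3)/n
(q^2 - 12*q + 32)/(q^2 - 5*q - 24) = (q - 4)/(q + 3)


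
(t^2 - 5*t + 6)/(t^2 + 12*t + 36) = (t^2 - 5*t + 6)/(t^2 + 12*t + 36)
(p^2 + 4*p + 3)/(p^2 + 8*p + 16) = (p^2 + 4*p + 3)/(p^2 + 8*p + 16)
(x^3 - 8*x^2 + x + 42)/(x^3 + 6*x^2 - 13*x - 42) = (x - 7)/(x + 7)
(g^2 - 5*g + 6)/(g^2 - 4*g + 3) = (g - 2)/(g - 1)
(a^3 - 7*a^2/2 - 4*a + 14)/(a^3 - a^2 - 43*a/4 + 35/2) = 2*(2*a^2 - 3*a - 14)/(4*a^2 + 4*a - 35)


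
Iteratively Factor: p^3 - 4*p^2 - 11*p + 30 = (p + 3)*(p^2 - 7*p + 10) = (p - 5)*(p + 3)*(p - 2)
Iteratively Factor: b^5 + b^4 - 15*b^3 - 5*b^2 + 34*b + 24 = (b + 1)*(b^4 - 15*b^2 + 10*b + 24) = (b - 2)*(b + 1)*(b^3 + 2*b^2 - 11*b - 12) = (b - 2)*(b + 1)^2*(b^2 + b - 12) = (b - 2)*(b + 1)^2*(b + 4)*(b - 3)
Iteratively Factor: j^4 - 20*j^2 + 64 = (j - 2)*(j^3 + 2*j^2 - 16*j - 32) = (j - 2)*(j + 2)*(j^2 - 16) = (j - 2)*(j + 2)*(j + 4)*(j - 4)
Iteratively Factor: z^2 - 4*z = (z - 4)*(z)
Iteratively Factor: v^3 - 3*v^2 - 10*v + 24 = (v - 2)*(v^2 - v - 12) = (v - 2)*(v + 3)*(v - 4)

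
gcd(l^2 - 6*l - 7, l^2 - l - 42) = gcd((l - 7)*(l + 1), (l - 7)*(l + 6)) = l - 7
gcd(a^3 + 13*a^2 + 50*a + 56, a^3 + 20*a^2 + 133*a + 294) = a + 7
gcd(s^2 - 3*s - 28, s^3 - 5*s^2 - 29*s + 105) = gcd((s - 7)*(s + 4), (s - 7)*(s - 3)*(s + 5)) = s - 7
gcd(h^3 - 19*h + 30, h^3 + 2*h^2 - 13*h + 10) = h^2 + 3*h - 10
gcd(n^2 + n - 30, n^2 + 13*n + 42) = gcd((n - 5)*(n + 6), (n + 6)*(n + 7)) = n + 6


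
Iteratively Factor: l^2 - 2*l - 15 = (l - 5)*(l + 3)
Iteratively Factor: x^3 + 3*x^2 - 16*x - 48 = (x + 3)*(x^2 - 16) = (x + 3)*(x + 4)*(x - 4)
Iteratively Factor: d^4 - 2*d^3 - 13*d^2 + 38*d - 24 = (d + 4)*(d^3 - 6*d^2 + 11*d - 6) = (d - 2)*(d + 4)*(d^2 - 4*d + 3) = (d - 3)*(d - 2)*(d + 4)*(d - 1)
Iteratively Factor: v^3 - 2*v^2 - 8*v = (v)*(v^2 - 2*v - 8) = v*(v - 4)*(v + 2)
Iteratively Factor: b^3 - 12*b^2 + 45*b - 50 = (b - 2)*(b^2 - 10*b + 25) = (b - 5)*(b - 2)*(b - 5)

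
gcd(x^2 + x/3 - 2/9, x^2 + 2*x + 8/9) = x + 2/3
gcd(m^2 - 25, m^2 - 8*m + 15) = m - 5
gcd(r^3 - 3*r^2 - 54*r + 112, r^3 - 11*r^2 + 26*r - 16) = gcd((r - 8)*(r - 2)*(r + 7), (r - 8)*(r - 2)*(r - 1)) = r^2 - 10*r + 16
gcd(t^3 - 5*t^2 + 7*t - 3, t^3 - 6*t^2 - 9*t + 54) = t - 3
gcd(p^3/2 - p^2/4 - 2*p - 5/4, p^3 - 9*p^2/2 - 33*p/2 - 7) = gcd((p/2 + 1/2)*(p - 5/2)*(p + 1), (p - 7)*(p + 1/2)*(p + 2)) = 1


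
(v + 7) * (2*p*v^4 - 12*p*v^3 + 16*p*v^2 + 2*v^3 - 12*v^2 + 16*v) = 2*p*v^5 + 2*p*v^4 - 68*p*v^3 + 112*p*v^2 + 2*v^4 + 2*v^3 - 68*v^2 + 112*v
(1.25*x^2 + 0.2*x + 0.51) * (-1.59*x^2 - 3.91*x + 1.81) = -1.9875*x^4 - 5.2055*x^3 + 0.6696*x^2 - 1.6321*x + 0.9231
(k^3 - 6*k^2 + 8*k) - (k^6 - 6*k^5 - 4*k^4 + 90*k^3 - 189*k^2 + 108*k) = -k^6 + 6*k^5 + 4*k^4 - 89*k^3 + 183*k^2 - 100*k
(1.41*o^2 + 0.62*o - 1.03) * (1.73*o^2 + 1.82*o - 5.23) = 2.4393*o^4 + 3.6388*o^3 - 8.0278*o^2 - 5.1172*o + 5.3869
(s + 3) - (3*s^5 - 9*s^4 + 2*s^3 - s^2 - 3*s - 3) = -3*s^5 + 9*s^4 - 2*s^3 + s^2 + 4*s + 6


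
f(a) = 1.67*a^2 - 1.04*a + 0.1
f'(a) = 3.34*a - 1.04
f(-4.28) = 35.14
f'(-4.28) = -15.34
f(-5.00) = 47.05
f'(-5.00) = -17.74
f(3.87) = 21.09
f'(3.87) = 11.89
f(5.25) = 40.67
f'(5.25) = 16.50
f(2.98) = 11.83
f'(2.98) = 8.91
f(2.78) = 10.12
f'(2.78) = 8.25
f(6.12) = 56.28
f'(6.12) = 19.40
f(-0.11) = 0.23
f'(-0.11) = -1.41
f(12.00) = 228.10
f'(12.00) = 39.04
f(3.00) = 12.01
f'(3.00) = 8.98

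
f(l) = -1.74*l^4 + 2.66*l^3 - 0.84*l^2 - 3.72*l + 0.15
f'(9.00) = -4446.30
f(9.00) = -9578.37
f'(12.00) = -10901.64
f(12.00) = -31649.61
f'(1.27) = -7.24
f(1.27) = -5.01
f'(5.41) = -881.30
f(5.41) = -1113.90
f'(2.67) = -83.79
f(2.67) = -53.57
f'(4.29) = -413.58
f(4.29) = -410.61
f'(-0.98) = 12.14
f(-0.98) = -1.12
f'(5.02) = -691.54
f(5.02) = -808.19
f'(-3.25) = 324.95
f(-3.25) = -282.07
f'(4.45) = -466.50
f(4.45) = -480.96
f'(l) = -6.96*l^3 + 7.98*l^2 - 1.68*l - 3.72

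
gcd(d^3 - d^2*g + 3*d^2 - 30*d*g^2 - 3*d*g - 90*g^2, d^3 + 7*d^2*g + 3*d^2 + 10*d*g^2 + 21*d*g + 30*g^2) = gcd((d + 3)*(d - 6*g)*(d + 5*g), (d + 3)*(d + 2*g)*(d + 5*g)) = d^2 + 5*d*g + 3*d + 15*g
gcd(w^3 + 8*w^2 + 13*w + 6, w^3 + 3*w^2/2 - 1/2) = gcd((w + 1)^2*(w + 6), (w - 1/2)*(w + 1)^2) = w^2 + 2*w + 1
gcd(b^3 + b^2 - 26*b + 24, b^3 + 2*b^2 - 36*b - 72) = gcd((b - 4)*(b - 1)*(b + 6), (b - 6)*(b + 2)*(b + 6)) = b + 6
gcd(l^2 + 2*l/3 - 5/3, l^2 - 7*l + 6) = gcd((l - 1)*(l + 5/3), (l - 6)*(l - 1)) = l - 1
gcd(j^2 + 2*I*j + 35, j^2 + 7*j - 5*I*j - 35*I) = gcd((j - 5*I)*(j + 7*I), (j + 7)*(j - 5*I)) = j - 5*I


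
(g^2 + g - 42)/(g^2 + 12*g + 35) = (g - 6)/(g + 5)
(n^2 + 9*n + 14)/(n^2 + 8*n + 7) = (n + 2)/(n + 1)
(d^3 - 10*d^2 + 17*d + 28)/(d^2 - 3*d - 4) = d - 7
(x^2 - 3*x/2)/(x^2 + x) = (x - 3/2)/(x + 1)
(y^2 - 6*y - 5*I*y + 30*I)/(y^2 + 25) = (y - 6)/(y + 5*I)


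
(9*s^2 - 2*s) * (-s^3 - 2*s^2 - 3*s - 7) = -9*s^5 - 16*s^4 - 23*s^3 - 57*s^2 + 14*s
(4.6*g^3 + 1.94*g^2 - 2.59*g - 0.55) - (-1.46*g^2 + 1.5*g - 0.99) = 4.6*g^3 + 3.4*g^2 - 4.09*g + 0.44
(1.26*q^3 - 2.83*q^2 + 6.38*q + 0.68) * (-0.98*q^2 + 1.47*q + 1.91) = -1.2348*q^5 + 4.6256*q^4 - 8.0059*q^3 + 3.3069*q^2 + 13.1854*q + 1.2988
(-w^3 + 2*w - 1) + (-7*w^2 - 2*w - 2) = -w^3 - 7*w^2 - 3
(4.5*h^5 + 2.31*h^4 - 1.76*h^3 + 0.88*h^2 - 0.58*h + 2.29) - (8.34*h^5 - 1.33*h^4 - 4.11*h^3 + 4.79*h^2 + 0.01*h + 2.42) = -3.84*h^5 + 3.64*h^4 + 2.35*h^3 - 3.91*h^2 - 0.59*h - 0.13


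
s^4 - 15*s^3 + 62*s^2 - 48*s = s*(s - 8)*(s - 6)*(s - 1)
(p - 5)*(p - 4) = p^2 - 9*p + 20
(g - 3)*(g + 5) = g^2 + 2*g - 15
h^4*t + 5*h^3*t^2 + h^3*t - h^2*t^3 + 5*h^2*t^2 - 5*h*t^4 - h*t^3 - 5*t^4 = (h - t)*(h + t)*(h + 5*t)*(h*t + t)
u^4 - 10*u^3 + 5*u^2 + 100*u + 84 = (u - 7)*(u - 6)*(u + 1)*(u + 2)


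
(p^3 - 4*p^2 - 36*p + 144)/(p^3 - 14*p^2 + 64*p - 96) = (p + 6)/(p - 4)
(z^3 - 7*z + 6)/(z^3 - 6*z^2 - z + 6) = (z^2 + z - 6)/(z^2 - 5*z - 6)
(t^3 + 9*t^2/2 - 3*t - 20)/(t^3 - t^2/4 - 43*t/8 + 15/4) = 4*(t + 4)/(4*t - 3)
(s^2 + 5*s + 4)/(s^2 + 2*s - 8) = (s + 1)/(s - 2)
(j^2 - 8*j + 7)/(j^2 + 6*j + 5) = (j^2 - 8*j + 7)/(j^2 + 6*j + 5)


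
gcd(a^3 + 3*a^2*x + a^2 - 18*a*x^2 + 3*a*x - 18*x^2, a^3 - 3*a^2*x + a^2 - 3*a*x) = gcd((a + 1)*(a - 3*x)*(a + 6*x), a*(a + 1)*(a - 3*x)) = -a^2 + 3*a*x - a + 3*x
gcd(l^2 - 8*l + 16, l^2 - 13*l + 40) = 1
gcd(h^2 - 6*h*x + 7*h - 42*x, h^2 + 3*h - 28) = h + 7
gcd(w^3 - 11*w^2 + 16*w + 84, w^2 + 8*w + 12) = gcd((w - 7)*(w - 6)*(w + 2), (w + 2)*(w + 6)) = w + 2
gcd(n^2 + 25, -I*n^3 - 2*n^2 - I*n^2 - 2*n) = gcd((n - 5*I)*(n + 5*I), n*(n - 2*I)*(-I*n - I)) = 1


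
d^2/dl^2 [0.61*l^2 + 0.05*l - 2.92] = 1.22000000000000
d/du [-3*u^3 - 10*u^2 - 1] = u*(-9*u - 20)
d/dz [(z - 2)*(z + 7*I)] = 2*z - 2 + 7*I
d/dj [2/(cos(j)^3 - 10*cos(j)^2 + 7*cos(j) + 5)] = 2*(3*cos(j)^2 - 20*cos(j) + 7)*sin(j)/(cos(j)^3 - 10*cos(j)^2 + 7*cos(j) + 5)^2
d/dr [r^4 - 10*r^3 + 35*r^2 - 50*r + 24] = 4*r^3 - 30*r^2 + 70*r - 50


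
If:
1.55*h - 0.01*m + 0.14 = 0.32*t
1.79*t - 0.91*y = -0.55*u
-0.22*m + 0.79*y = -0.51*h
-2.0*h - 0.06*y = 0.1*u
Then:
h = 0.318426235567954 - 0.585870312292436*y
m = 2.23275518514026*y + 0.738169909725712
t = 1.95680926885335 - 2.90758292470212*y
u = 11.1174062458487*y - 6.36852471135908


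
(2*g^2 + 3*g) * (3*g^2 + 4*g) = 6*g^4 + 17*g^3 + 12*g^2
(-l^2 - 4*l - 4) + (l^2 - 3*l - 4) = -7*l - 8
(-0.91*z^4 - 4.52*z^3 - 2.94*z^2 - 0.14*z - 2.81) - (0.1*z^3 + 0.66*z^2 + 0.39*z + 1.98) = -0.91*z^4 - 4.62*z^3 - 3.6*z^2 - 0.53*z - 4.79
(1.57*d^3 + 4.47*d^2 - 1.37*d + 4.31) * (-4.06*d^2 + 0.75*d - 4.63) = -6.3742*d^5 - 16.9707*d^4 + 1.6456*d^3 - 39.2222*d^2 + 9.5756*d - 19.9553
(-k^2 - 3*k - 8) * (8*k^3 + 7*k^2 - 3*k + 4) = -8*k^5 - 31*k^4 - 82*k^3 - 51*k^2 + 12*k - 32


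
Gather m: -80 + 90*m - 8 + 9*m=99*m - 88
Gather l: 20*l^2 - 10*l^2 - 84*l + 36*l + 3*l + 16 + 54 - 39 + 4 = 10*l^2 - 45*l + 35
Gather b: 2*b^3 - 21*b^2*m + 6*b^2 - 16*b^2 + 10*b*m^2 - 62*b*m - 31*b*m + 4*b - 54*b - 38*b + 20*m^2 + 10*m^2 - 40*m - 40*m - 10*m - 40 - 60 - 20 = 2*b^3 + b^2*(-21*m - 10) + b*(10*m^2 - 93*m - 88) + 30*m^2 - 90*m - 120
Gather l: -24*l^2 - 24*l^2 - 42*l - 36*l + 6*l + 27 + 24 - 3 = -48*l^2 - 72*l + 48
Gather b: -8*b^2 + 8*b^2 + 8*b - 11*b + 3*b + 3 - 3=0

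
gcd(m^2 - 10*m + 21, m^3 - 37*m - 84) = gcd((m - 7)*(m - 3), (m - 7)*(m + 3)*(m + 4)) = m - 7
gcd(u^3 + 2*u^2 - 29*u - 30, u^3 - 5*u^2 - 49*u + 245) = u - 5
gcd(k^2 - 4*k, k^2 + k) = k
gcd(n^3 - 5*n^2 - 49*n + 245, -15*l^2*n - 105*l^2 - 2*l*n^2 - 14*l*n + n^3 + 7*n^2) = n + 7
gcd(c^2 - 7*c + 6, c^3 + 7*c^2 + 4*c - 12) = c - 1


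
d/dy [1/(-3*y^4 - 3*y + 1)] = 3*(4*y^3 + 1)/(3*y^4 + 3*y - 1)^2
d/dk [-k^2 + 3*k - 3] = 3 - 2*k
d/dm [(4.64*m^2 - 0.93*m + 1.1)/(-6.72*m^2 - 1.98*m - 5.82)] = (-15.4368*m^2 - 39.2256*m + 7.5906)/(45.1584*m^4 + 26.6112*m^3 + 82.1412*m^2 + 23.0472*m + 33.8724)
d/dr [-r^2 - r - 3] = -2*r - 1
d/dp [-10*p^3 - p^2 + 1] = 2*p*(-15*p - 1)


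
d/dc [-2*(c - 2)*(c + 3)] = -4*c - 2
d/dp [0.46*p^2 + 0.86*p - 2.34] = 0.92*p + 0.86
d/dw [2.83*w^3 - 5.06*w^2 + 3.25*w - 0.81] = 8.49*w^2 - 10.12*w + 3.25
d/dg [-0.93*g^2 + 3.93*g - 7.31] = 3.93 - 1.86*g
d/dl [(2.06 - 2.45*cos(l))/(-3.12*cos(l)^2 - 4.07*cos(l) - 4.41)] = (7.644*cos(l)^2 - 12.8544*cos(l) - 19.1887)*sin(l)/(9.7344*cos(l)^4 + 25.3968*cos(l)^3 + 44.0833*cos(l)^2 + 35.8974*cos(l) + 19.4481)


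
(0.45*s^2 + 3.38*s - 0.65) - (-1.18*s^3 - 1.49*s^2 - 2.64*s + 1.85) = 1.18*s^3 + 1.94*s^2 + 6.02*s - 2.5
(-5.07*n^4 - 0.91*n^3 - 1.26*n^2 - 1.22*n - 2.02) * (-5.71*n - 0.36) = 28.9497*n^5 + 7.0213*n^4 + 7.5222*n^3 + 7.4198*n^2 + 11.9734*n + 0.7272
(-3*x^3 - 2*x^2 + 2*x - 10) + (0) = -3*x^3 - 2*x^2 + 2*x - 10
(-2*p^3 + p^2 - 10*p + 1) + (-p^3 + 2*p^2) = -3*p^3 + 3*p^2 - 10*p + 1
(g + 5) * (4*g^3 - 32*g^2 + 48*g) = 4*g^4 - 12*g^3 - 112*g^2 + 240*g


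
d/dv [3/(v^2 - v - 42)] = 3*(1 - 2*v)/(-v^2 + v + 42)^2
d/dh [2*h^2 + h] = 4*h + 1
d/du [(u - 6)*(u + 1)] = 2*u - 5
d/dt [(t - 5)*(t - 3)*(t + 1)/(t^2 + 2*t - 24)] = (t^4 + 4*t^3 - 93*t^2 + 306*t - 198)/(t^4 + 4*t^3 - 44*t^2 - 96*t + 576)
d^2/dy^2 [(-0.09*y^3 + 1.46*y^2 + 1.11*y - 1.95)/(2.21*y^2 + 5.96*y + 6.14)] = (4.44089209850063e-16*y^5 - 31.569766*y^3 - 195.77289*y^2 - 264.837708*y - 56.770316)/(10.793861*y^6 + 87.327708*y^5 + 325.47333*y^4 + 696.95048*y^3 + 904.25622*y^2 + 674.068848*y + 231.475544)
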